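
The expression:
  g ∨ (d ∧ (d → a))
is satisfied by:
  {d: True, g: True, a: True}
  {d: True, g: True, a: False}
  {g: True, a: True, d: False}
  {g: True, a: False, d: False}
  {d: True, a: True, g: False}


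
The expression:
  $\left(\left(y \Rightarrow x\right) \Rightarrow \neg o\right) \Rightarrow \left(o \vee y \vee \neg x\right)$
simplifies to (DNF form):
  $o \vee y \vee \neg x$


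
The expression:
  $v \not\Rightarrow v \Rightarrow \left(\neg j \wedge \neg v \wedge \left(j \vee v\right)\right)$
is always true.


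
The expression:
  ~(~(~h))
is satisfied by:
  {h: False}


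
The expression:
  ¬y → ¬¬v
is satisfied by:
  {y: True, v: True}
  {y: True, v: False}
  {v: True, y: False}


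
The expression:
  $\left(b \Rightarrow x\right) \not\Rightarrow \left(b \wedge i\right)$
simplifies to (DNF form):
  $\left(x \wedge \neg i\right) \vee \neg b$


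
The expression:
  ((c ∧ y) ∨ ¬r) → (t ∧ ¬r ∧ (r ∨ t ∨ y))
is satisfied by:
  {r: True, t: True, c: False, y: False}
  {r: True, t: False, c: False, y: False}
  {r: True, y: True, t: True, c: False}
  {r: True, y: True, t: False, c: False}
  {r: True, c: True, t: True, y: False}
  {r: True, c: True, t: False, y: False}
  {c: False, t: True, y: False, r: False}
  {y: True, c: False, t: True, r: False}
  {c: True, t: True, y: False, r: False}
  {y: True, c: True, t: True, r: False}


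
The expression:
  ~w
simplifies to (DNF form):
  ~w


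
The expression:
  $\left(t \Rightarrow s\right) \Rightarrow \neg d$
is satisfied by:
  {t: True, d: False, s: False}
  {t: False, d: False, s: False}
  {s: True, t: True, d: False}
  {s: True, t: False, d: False}
  {d: True, t: True, s: False}


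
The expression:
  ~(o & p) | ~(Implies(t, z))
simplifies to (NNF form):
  ~o | ~p | (t & ~z)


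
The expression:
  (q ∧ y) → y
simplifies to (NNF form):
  True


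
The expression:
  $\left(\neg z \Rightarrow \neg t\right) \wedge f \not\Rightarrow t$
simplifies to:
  $f \wedge \neg t$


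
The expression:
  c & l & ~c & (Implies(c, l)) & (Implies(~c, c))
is never true.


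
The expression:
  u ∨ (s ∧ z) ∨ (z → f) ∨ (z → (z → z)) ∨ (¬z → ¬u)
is always true.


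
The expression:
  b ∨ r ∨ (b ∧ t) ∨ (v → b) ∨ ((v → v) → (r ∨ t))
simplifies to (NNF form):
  b ∨ r ∨ t ∨ ¬v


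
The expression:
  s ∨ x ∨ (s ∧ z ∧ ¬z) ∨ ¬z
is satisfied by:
  {x: True, s: True, z: False}
  {x: True, s: False, z: False}
  {s: True, x: False, z: False}
  {x: False, s: False, z: False}
  {x: True, z: True, s: True}
  {x: True, z: True, s: False}
  {z: True, s: True, x: False}


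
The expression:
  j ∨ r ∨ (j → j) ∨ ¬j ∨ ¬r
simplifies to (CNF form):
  True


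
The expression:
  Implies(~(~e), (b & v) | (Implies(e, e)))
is always true.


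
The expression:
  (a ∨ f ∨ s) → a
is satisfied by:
  {a: True, s: False, f: False}
  {f: True, a: True, s: False}
  {a: True, s: True, f: False}
  {f: True, a: True, s: True}
  {f: False, s: False, a: False}


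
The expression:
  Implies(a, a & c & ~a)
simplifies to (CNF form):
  ~a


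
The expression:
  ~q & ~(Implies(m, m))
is never true.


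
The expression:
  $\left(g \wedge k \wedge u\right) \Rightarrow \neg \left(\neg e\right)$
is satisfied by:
  {e: True, g: False, k: False, u: False}
  {e: False, g: False, k: False, u: False}
  {u: True, e: True, g: False, k: False}
  {u: True, e: False, g: False, k: False}
  {e: True, k: True, u: False, g: False}
  {k: True, u: False, g: False, e: False}
  {u: True, k: True, e: True, g: False}
  {u: True, k: True, e: False, g: False}
  {e: True, g: True, u: False, k: False}
  {g: True, u: False, k: False, e: False}
  {e: True, u: True, g: True, k: False}
  {u: True, g: True, e: False, k: False}
  {e: True, k: True, g: True, u: False}
  {k: True, g: True, u: False, e: False}
  {u: True, k: True, g: True, e: True}


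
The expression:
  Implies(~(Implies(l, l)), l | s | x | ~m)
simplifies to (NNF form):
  True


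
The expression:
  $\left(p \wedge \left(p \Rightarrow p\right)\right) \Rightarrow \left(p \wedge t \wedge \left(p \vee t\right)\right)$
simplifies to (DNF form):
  $t \vee \neg p$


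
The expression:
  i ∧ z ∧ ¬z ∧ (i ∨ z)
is never true.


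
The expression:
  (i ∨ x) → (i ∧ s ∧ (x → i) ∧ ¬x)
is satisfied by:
  {s: True, x: False, i: False}
  {x: False, i: False, s: False}
  {i: True, s: True, x: False}


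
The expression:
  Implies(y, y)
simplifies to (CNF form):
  True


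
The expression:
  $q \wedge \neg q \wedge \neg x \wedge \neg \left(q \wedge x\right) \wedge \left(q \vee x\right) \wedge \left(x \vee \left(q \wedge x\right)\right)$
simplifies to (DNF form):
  $\text{False}$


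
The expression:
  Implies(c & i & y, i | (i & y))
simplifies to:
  True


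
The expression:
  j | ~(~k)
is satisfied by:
  {k: True, j: True}
  {k: True, j: False}
  {j: True, k: False}


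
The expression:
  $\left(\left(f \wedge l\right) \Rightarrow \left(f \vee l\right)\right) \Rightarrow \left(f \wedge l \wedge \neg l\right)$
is never true.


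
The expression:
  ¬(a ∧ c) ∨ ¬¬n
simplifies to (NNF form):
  n ∨ ¬a ∨ ¬c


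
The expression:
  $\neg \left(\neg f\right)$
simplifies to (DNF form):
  $f$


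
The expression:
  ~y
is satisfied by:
  {y: False}


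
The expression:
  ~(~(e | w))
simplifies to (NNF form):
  e | w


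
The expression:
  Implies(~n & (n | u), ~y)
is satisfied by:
  {n: True, u: False, y: False}
  {u: False, y: False, n: False}
  {n: True, y: True, u: False}
  {y: True, u: False, n: False}
  {n: True, u: True, y: False}
  {u: True, n: False, y: False}
  {n: True, y: True, u: True}


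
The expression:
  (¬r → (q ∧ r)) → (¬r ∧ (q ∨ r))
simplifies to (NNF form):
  ¬r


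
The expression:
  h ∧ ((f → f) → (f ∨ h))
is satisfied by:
  {h: True}


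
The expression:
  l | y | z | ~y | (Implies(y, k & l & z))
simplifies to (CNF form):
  True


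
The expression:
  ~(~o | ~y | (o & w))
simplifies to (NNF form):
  o & y & ~w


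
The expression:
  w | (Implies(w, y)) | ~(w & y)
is always true.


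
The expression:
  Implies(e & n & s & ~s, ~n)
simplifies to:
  True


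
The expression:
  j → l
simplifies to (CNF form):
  l ∨ ¬j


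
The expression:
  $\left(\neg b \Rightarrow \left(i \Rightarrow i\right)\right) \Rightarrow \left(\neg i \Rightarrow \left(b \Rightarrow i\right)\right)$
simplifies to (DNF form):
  $i \vee \neg b$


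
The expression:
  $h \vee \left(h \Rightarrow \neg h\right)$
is always true.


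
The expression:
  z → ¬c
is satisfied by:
  {c: False, z: False}
  {z: True, c: False}
  {c: True, z: False}


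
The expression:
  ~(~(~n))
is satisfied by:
  {n: False}


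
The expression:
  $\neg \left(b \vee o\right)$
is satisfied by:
  {o: False, b: False}


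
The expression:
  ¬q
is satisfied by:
  {q: False}


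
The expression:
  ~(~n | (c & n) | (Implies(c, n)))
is never true.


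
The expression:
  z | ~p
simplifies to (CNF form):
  z | ~p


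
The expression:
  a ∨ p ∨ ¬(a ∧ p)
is always true.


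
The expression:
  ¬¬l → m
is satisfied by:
  {m: True, l: False}
  {l: False, m: False}
  {l: True, m: True}


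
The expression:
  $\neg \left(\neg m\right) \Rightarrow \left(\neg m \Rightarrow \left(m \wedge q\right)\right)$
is always true.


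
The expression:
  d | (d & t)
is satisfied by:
  {d: True}


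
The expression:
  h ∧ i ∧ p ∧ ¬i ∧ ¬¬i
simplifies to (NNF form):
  False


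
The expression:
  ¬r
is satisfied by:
  {r: False}


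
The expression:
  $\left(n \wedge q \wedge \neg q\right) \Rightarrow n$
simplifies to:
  $\text{True}$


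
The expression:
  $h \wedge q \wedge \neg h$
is never true.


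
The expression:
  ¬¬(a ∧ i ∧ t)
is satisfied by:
  {t: True, i: True, a: True}


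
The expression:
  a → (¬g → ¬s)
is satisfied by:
  {g: True, s: False, a: False}
  {s: False, a: False, g: False}
  {a: True, g: True, s: False}
  {a: True, s: False, g: False}
  {g: True, s: True, a: False}
  {s: True, g: False, a: False}
  {a: True, s: True, g: True}


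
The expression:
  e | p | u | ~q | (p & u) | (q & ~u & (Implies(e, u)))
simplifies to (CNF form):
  True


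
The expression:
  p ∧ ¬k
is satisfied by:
  {p: True, k: False}


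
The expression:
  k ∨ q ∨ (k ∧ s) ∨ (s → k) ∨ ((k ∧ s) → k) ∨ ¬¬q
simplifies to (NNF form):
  True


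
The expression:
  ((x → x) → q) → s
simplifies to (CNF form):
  s ∨ ¬q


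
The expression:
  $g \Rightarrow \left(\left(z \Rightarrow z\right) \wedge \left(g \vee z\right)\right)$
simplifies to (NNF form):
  $\text{True}$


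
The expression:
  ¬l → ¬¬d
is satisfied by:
  {d: True, l: True}
  {d: True, l: False}
  {l: True, d: False}


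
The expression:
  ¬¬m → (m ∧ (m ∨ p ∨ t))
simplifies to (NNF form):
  True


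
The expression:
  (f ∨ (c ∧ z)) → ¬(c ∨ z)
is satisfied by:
  {z: False, c: False, f: False}
  {f: True, z: False, c: False}
  {c: True, z: False, f: False}
  {z: True, c: False, f: False}


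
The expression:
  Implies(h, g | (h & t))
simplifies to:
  g | t | ~h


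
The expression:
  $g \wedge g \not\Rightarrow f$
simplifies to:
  $g \wedge \neg f$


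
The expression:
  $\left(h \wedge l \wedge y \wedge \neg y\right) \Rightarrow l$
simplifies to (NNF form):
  $\text{True}$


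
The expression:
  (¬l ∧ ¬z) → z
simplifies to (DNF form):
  l ∨ z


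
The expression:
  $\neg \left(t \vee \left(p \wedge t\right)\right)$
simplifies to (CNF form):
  $\neg t$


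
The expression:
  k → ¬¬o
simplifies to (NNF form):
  o ∨ ¬k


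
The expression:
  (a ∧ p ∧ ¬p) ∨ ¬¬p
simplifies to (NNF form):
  p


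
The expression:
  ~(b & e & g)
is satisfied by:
  {g: False, e: False, b: False}
  {b: True, g: False, e: False}
  {e: True, g: False, b: False}
  {b: True, e: True, g: False}
  {g: True, b: False, e: False}
  {b: True, g: True, e: False}
  {e: True, g: True, b: False}


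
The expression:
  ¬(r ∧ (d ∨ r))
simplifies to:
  ¬r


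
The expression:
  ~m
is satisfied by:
  {m: False}


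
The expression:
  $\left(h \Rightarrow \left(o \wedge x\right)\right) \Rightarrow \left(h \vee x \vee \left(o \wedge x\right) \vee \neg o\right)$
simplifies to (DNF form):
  $h \vee x \vee \neg o$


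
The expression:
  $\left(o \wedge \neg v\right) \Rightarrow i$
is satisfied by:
  {i: True, v: True, o: False}
  {i: True, o: False, v: False}
  {v: True, o: False, i: False}
  {v: False, o: False, i: False}
  {i: True, v: True, o: True}
  {i: True, o: True, v: False}
  {v: True, o: True, i: False}


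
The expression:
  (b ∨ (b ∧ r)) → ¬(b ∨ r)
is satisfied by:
  {b: False}


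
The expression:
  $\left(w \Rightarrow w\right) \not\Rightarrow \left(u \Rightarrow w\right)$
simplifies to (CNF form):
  $u \wedge \neg w$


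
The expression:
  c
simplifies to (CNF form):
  c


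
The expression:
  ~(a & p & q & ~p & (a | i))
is always true.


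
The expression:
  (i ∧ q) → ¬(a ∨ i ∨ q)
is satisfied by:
  {q: False, i: False}
  {i: True, q: False}
  {q: True, i: False}


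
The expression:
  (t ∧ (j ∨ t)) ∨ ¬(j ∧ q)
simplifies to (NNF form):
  t ∨ ¬j ∨ ¬q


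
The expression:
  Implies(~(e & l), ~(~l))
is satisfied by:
  {l: True}


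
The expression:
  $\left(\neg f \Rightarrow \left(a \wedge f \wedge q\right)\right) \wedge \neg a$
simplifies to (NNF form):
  $f \wedge \neg a$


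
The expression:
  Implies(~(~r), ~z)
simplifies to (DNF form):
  ~r | ~z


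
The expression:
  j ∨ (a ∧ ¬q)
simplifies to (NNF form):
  j ∨ (a ∧ ¬q)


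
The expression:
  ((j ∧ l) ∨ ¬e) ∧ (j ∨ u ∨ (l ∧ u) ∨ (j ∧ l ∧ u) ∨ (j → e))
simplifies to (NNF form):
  (j ∧ l) ∨ ¬e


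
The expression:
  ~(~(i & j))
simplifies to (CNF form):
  i & j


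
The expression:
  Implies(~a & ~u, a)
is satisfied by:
  {a: True, u: True}
  {a: True, u: False}
  {u: True, a: False}


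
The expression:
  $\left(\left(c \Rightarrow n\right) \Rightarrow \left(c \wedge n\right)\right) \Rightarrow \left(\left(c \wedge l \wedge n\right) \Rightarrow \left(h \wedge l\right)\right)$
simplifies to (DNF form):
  $h \vee \neg c \vee \neg l \vee \neg n$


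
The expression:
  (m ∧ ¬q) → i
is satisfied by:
  {i: True, q: True, m: False}
  {i: True, m: False, q: False}
  {q: True, m: False, i: False}
  {q: False, m: False, i: False}
  {i: True, q: True, m: True}
  {i: True, m: True, q: False}
  {q: True, m: True, i: False}


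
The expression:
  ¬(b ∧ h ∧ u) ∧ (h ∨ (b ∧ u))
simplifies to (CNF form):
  (b ∨ h) ∧ (h ∨ u) ∧ (h ∨ ¬h) ∧ (b ∨ h ∨ ¬b) ∧ (b ∨ h ∨ ¬u) ∧ (b ∨ ¬b ∨ ¬u) ∧ (h ∨ u ∨ ¬b) ∧ (h ∨ u ∨ ¬u) ∧ (h ∨ ¬b ∨ ¬h) ∧ (h ∨ ¬h ∨ ¬u) ∧ (u ∨ ¬b ∨ ¬u) ∧ (¬b ∨ ¬h ∨ ¬u)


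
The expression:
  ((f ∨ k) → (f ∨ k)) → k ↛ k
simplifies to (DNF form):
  False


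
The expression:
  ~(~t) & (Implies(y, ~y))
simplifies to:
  t & ~y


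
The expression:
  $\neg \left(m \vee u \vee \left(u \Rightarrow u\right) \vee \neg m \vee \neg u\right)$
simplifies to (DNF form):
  $\text{False}$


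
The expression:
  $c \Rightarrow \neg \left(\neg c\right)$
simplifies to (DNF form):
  $\text{True}$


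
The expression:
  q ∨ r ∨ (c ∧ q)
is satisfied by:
  {r: True, q: True}
  {r: True, q: False}
  {q: True, r: False}


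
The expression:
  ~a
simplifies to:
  ~a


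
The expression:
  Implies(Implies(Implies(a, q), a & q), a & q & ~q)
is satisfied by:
  {a: False}


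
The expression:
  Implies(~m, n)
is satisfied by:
  {n: True, m: True}
  {n: True, m: False}
  {m: True, n: False}


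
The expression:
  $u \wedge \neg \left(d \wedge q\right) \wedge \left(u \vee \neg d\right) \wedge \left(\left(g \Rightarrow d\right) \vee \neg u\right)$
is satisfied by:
  {u: True, q: False, g: False, d: False}
  {u: True, d: True, q: False, g: False}
  {u: True, d: True, g: True, q: False}
  {u: True, q: True, g: False, d: False}


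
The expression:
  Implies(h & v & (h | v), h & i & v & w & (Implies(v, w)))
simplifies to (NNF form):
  ~h | ~v | (i & w)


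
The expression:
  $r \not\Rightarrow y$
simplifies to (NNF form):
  $r \wedge \neg y$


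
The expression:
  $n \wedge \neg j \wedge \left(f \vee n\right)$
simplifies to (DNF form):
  $n \wedge \neg j$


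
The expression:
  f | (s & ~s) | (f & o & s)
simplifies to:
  f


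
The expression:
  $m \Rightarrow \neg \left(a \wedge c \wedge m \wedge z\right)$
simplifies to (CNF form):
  $\neg a \vee \neg c \vee \neg m \vee \neg z$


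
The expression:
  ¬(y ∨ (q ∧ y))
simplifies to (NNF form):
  ¬y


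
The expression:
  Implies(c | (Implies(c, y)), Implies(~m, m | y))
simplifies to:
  m | y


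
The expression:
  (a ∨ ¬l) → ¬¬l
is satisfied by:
  {l: True}


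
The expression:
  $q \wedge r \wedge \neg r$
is never true.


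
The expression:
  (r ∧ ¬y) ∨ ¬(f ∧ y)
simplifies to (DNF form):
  ¬f ∨ ¬y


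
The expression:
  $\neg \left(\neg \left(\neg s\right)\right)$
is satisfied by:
  {s: False}


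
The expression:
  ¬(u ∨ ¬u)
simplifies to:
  False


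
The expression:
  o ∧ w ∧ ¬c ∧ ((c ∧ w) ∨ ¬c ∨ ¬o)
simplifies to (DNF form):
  o ∧ w ∧ ¬c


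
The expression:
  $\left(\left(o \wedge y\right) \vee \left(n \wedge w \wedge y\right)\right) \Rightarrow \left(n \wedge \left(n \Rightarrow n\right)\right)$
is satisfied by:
  {n: True, o: False, y: False}
  {o: False, y: False, n: False}
  {n: True, y: True, o: False}
  {y: True, o: False, n: False}
  {n: True, o: True, y: False}
  {o: True, n: False, y: False}
  {n: True, y: True, o: True}


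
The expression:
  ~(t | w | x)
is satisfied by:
  {x: False, w: False, t: False}


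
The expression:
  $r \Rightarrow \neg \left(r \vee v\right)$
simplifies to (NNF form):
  $\neg r$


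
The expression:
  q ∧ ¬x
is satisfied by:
  {q: True, x: False}


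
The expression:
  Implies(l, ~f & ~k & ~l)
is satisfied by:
  {l: False}


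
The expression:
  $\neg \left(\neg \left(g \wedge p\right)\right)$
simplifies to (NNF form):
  $g \wedge p$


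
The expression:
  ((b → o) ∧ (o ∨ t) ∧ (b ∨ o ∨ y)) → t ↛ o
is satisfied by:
  {o: False}


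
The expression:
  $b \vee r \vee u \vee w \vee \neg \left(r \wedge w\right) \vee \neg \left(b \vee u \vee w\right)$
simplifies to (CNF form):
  $\text{True}$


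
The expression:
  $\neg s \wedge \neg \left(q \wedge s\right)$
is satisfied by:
  {s: False}


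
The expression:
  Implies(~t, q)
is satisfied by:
  {t: True, q: True}
  {t: True, q: False}
  {q: True, t: False}


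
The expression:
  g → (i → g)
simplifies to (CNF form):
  True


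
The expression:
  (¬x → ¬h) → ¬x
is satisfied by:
  {x: False}


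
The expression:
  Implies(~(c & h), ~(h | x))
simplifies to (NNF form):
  (c & h) | (~h & ~x)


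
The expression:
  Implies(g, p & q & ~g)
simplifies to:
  ~g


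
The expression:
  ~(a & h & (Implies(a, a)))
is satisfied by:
  {h: False, a: False}
  {a: True, h: False}
  {h: True, a: False}


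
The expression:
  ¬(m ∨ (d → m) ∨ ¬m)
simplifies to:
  False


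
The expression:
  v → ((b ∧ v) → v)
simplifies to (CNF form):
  True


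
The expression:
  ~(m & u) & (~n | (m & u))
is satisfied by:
  {n: False, u: False, m: False}
  {m: True, n: False, u: False}
  {u: True, n: False, m: False}


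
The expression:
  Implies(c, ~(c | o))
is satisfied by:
  {c: False}


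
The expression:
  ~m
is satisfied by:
  {m: False}


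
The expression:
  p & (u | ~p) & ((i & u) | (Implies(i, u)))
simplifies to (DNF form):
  p & u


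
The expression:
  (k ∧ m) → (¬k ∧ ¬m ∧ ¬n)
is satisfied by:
  {k: False, m: False}
  {m: True, k: False}
  {k: True, m: False}


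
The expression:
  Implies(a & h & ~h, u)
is always true.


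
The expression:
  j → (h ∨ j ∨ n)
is always true.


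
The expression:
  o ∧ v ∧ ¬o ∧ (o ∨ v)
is never true.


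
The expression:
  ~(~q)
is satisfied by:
  {q: True}


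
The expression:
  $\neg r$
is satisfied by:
  {r: False}


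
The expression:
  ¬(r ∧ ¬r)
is always true.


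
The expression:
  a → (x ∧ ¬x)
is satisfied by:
  {a: False}


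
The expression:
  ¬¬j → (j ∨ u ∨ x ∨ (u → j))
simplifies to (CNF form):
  True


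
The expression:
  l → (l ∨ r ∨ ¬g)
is always true.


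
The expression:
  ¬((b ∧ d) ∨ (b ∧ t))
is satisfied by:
  {t: False, b: False, d: False}
  {d: True, t: False, b: False}
  {t: True, d: False, b: False}
  {d: True, t: True, b: False}
  {b: True, d: False, t: False}


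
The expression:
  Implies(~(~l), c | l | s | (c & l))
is always true.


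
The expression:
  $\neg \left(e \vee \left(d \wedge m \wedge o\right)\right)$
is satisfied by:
  {m: False, o: False, e: False, d: False}
  {d: True, m: False, o: False, e: False}
  {o: True, d: False, m: False, e: False}
  {d: True, o: True, m: False, e: False}
  {m: True, d: False, o: False, e: False}
  {d: True, m: True, o: False, e: False}
  {o: True, m: True, d: False, e: False}


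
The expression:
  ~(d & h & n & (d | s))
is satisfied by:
  {h: False, d: False, n: False}
  {n: True, h: False, d: False}
  {d: True, h: False, n: False}
  {n: True, d: True, h: False}
  {h: True, n: False, d: False}
  {n: True, h: True, d: False}
  {d: True, h: True, n: False}


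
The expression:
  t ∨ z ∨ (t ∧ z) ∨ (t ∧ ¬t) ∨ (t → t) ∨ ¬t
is always true.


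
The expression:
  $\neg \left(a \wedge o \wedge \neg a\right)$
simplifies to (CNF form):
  $\text{True}$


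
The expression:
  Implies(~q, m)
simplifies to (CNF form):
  m | q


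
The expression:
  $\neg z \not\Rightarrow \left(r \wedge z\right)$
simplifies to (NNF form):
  $\neg z$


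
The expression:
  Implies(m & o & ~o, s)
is always true.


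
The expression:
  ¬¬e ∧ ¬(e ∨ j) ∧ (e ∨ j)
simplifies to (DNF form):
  False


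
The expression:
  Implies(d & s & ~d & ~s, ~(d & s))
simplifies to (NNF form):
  True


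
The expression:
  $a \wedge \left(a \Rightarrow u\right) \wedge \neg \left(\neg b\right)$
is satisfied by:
  {a: True, u: True, b: True}


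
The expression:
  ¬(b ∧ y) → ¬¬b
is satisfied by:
  {b: True}


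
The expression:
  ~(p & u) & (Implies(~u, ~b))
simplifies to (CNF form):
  (u | ~b) & (u | ~u) & (~b | ~p) & (~p | ~u)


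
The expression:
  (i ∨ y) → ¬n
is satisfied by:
  {y: False, n: False, i: False}
  {i: True, y: False, n: False}
  {y: True, i: False, n: False}
  {i: True, y: True, n: False}
  {n: True, i: False, y: False}


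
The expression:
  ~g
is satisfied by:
  {g: False}


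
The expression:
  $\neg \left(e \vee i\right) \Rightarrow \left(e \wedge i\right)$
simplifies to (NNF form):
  $e \vee i$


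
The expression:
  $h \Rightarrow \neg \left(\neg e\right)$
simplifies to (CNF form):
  $e \vee \neg h$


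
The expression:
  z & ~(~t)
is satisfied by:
  {t: True, z: True}


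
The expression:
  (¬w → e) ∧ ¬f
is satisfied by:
  {e: True, w: True, f: False}
  {e: True, w: False, f: False}
  {w: True, e: False, f: False}


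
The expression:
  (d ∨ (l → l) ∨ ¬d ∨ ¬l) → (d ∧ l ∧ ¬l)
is never true.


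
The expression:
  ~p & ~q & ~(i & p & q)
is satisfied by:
  {q: False, p: False}


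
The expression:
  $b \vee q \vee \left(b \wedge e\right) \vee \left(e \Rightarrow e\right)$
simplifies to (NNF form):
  $\text{True}$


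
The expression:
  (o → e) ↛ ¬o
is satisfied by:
  {e: True, o: True}


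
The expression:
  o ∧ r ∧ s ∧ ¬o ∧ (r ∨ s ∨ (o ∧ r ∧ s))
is never true.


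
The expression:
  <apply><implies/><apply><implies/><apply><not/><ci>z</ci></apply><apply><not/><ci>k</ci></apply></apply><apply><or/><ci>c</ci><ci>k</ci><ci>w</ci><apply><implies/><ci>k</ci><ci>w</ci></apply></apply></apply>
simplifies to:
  <true/>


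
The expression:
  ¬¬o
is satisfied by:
  {o: True}


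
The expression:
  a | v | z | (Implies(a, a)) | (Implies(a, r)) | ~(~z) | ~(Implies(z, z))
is always true.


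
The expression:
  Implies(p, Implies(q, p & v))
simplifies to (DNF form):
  v | ~p | ~q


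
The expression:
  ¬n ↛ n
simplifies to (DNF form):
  True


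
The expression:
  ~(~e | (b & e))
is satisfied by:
  {e: True, b: False}


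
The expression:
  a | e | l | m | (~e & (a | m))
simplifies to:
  a | e | l | m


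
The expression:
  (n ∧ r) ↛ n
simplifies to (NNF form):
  False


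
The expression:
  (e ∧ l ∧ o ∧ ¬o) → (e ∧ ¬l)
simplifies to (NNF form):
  True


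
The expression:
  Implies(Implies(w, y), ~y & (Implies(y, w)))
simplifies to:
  ~y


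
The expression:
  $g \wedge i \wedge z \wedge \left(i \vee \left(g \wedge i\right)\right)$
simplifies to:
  $g \wedge i \wedge z$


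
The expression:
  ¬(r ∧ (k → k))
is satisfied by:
  {r: False}


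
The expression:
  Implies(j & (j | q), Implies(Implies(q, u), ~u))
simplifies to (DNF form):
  ~j | ~u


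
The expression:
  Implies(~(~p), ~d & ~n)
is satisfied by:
  {d: False, p: False, n: False}
  {n: True, d: False, p: False}
  {d: True, n: False, p: False}
  {n: True, d: True, p: False}
  {p: True, n: False, d: False}


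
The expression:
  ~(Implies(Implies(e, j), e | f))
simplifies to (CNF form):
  ~e & ~f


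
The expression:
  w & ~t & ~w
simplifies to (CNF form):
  False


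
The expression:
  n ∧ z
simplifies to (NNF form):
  n ∧ z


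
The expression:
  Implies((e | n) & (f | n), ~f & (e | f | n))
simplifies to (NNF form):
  ~f | (~e & ~n)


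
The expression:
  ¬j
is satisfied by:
  {j: False}


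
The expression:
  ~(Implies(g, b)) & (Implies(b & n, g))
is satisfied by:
  {g: True, b: False}


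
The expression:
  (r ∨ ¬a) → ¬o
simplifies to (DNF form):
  (a ∧ ¬r) ∨ ¬o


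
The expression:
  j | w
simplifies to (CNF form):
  j | w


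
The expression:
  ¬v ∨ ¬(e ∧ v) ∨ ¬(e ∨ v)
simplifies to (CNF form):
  ¬e ∨ ¬v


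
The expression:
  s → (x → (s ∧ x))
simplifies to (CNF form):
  True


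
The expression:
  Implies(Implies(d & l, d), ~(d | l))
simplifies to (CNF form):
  ~d & ~l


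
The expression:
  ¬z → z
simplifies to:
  z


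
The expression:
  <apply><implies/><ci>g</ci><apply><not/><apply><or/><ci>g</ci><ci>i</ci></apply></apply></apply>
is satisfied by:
  {g: False}


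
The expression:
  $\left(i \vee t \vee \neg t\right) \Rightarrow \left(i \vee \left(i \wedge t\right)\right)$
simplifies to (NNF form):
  $i$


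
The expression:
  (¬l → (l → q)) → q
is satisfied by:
  {q: True}


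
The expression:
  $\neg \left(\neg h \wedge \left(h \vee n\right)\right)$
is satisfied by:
  {h: True, n: False}
  {n: False, h: False}
  {n: True, h: True}


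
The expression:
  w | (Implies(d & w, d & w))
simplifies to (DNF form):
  True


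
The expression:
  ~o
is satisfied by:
  {o: False}


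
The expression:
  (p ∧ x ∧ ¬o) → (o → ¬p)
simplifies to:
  True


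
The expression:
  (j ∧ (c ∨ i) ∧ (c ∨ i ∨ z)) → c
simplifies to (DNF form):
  c ∨ ¬i ∨ ¬j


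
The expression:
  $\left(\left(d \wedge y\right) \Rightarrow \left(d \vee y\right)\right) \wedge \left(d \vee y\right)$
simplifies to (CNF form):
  $d \vee y$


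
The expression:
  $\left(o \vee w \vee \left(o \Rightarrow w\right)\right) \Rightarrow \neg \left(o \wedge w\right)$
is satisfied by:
  {w: False, o: False}
  {o: True, w: False}
  {w: True, o: False}


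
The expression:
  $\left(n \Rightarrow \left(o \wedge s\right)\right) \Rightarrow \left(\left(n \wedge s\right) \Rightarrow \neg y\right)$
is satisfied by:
  {s: False, y: False, n: False, o: False}
  {o: True, s: False, y: False, n: False}
  {n: True, s: False, y: False, o: False}
  {o: True, n: True, s: False, y: False}
  {y: True, o: False, s: False, n: False}
  {o: True, y: True, s: False, n: False}
  {n: True, y: True, o: False, s: False}
  {o: True, n: True, y: True, s: False}
  {s: True, n: False, y: False, o: False}
  {o: True, s: True, n: False, y: False}
  {n: True, s: True, o: False, y: False}
  {o: True, n: True, s: True, y: False}
  {y: True, s: True, n: False, o: False}
  {o: True, y: True, s: True, n: False}
  {n: True, y: True, s: True, o: False}


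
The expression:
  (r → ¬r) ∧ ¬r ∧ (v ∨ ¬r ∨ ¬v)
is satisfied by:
  {r: False}


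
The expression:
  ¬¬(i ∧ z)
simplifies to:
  i ∧ z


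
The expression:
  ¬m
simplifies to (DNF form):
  ¬m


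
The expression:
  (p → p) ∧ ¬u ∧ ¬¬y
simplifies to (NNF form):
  y ∧ ¬u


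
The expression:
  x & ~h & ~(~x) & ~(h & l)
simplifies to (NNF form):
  x & ~h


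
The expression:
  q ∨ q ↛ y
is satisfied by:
  {q: True}


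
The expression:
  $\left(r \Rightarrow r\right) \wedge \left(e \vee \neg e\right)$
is always true.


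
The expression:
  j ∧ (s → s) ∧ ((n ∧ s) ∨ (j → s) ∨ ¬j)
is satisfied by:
  {j: True, s: True}


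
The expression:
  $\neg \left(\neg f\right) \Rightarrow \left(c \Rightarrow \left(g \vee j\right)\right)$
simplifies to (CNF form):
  $g \vee j \vee \neg c \vee \neg f$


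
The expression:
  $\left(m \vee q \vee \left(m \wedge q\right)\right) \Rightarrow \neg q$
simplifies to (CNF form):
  $\neg q$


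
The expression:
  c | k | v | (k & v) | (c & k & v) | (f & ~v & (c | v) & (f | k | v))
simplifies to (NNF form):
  c | k | v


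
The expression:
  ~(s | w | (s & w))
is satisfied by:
  {w: False, s: False}


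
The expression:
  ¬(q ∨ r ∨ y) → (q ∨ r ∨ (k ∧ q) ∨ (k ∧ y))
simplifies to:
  q ∨ r ∨ y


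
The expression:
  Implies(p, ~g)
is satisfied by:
  {p: False, g: False}
  {g: True, p: False}
  {p: True, g: False}


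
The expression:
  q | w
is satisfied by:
  {q: True, w: True}
  {q: True, w: False}
  {w: True, q: False}


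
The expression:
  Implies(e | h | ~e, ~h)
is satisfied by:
  {h: False}


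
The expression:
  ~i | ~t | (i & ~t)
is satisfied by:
  {t: False, i: False}
  {i: True, t: False}
  {t: True, i: False}


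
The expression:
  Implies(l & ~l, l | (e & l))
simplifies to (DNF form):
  True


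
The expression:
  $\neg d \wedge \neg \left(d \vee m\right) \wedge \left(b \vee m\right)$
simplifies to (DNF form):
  $b \wedge \neg d \wedge \neg m$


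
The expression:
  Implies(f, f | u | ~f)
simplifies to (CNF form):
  True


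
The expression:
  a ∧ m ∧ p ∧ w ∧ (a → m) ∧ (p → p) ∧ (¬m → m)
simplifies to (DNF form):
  a ∧ m ∧ p ∧ w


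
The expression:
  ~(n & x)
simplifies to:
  ~n | ~x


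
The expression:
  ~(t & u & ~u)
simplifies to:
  True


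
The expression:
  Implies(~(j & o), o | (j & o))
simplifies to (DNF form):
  o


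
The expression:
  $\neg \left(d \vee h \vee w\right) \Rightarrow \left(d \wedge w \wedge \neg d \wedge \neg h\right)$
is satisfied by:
  {h: True, d: True, w: True}
  {h: True, d: True, w: False}
  {h: True, w: True, d: False}
  {h: True, w: False, d: False}
  {d: True, w: True, h: False}
  {d: True, w: False, h: False}
  {w: True, d: False, h: False}


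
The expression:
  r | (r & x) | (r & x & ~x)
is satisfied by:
  {r: True}


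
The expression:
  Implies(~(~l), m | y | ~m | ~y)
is always true.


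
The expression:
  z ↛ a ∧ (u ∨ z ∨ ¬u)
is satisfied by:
  {z: True, a: False}


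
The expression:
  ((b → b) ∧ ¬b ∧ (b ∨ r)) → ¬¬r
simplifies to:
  True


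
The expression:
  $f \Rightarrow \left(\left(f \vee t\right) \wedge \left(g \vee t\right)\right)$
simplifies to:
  $g \vee t \vee \neg f$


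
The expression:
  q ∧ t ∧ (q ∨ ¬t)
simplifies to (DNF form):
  q ∧ t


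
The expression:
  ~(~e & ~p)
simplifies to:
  e | p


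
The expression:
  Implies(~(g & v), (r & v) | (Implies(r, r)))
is always true.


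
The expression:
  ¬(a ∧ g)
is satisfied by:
  {g: False, a: False}
  {a: True, g: False}
  {g: True, a: False}


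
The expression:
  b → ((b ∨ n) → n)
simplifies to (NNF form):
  n ∨ ¬b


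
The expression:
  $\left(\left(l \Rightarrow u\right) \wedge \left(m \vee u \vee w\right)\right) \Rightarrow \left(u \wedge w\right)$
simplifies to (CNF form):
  $\left(u \vee \neg u\right) \wedge \left(w \vee \neg u\right) \wedge \left(l \vee u \vee \neg m\right) \wedge \left(l \vee u \vee \neg u\right) \wedge \left(l \vee u \vee \neg w\right) \wedge \left(l \vee w \vee \neg m\right) \wedge \left(l \vee w \vee \neg u\right) \wedge \left(l \vee w \vee \neg w\right) \wedge \left(u \vee \neg m \vee \neg u\right) \wedge \left(u \vee \neg u \vee \neg w\right) \wedge \left(w \vee \neg m \vee \neg u\right) \wedge \left(w \vee \neg u \vee \neg w\right)$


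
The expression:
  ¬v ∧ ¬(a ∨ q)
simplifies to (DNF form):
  ¬a ∧ ¬q ∧ ¬v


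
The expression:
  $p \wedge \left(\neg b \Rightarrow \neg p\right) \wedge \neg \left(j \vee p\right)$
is never true.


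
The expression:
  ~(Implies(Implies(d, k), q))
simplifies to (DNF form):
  (k & ~q) | (~d & ~q)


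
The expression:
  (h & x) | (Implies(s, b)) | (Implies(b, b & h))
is always true.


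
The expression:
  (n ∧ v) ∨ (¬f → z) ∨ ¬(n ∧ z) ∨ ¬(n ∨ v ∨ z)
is always true.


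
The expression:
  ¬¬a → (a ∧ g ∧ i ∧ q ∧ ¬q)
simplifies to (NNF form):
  ¬a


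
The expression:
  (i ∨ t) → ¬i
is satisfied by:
  {i: False}


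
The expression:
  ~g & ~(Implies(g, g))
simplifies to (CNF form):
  False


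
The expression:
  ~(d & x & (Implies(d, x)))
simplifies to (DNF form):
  ~d | ~x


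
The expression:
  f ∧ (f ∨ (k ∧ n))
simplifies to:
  f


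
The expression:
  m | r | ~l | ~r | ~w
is always true.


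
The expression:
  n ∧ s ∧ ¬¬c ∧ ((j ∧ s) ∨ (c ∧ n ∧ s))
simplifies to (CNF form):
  c ∧ n ∧ s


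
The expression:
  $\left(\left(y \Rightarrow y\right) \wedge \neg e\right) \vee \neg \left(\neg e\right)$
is always true.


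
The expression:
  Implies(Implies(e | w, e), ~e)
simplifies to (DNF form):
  ~e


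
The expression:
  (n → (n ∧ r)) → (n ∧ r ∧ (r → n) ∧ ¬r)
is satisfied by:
  {n: True, r: False}


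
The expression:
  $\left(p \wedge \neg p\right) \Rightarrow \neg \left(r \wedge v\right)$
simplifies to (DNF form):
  $\text{True}$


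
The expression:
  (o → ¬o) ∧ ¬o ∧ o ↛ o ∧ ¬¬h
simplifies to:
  False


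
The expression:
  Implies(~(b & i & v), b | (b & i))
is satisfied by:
  {b: True}


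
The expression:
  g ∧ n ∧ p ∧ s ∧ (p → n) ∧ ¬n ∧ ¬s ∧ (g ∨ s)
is never true.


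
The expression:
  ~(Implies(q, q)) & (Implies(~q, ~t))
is never true.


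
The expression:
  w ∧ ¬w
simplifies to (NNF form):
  False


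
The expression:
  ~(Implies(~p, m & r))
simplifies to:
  ~p & (~m | ~r)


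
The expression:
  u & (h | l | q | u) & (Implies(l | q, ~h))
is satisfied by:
  {u: True, l: False, h: False, q: False}
  {q: True, u: True, l: False, h: False}
  {u: True, l: True, q: False, h: False}
  {q: True, u: True, l: True, h: False}
  {h: True, u: True, q: False, l: False}


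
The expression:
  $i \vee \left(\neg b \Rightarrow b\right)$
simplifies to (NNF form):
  $b \vee i$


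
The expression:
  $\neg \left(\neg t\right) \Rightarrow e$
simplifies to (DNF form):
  $e \vee \neg t$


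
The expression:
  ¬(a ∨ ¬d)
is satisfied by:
  {d: True, a: False}


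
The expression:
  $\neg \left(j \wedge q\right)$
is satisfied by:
  {q: False, j: False}
  {j: True, q: False}
  {q: True, j: False}


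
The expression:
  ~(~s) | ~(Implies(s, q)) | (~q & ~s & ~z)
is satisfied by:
  {s: True, z: False, q: False}
  {q: True, s: True, z: False}
  {s: True, z: True, q: False}
  {q: True, s: True, z: True}
  {q: False, z: False, s: False}


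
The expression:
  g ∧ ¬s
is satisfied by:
  {g: True, s: False}


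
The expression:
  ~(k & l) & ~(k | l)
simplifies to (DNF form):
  ~k & ~l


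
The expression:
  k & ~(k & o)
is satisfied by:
  {k: True, o: False}


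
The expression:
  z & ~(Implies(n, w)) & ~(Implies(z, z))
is never true.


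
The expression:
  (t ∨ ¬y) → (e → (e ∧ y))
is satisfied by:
  {y: True, e: False}
  {e: False, y: False}
  {e: True, y: True}


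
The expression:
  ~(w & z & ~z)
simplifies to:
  True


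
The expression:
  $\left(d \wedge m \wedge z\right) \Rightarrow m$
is always true.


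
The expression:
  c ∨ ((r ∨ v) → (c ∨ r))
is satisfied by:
  {r: True, c: True, v: False}
  {r: True, v: False, c: False}
  {c: True, v: False, r: False}
  {c: False, v: False, r: False}
  {r: True, c: True, v: True}
  {r: True, v: True, c: False}
  {c: True, v: True, r: False}


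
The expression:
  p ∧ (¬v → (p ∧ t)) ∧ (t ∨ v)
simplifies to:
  p ∧ (t ∨ v)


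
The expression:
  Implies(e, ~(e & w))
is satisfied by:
  {w: False, e: False}
  {e: True, w: False}
  {w: True, e: False}


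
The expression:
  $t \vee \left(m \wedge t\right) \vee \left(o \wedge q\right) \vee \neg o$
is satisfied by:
  {t: True, q: True, o: False}
  {t: True, o: False, q: False}
  {q: True, o: False, t: False}
  {q: False, o: False, t: False}
  {t: True, q: True, o: True}
  {t: True, o: True, q: False}
  {q: True, o: True, t: False}


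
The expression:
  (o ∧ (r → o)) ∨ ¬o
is always true.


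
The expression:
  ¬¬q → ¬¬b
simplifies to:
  b ∨ ¬q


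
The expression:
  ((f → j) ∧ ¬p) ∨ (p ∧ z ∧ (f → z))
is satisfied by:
  {z: True, j: True, f: False, p: False}
  {z: True, j: False, f: False, p: False}
  {j: True, z: False, f: False, p: False}
  {z: False, j: False, f: False, p: False}
  {z: True, f: True, j: True, p: False}
  {f: True, j: True, z: False, p: False}
  {z: True, p: True, j: True, f: False}
  {z: True, p: True, j: False, f: False}
  {z: True, p: True, f: True, j: True}
  {z: True, p: True, f: True, j: False}


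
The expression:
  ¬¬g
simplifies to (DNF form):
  g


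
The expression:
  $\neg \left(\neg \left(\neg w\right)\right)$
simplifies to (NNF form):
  $\neg w$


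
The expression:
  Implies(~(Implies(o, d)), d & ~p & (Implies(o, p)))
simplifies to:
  d | ~o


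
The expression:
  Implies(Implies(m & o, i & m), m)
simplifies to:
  m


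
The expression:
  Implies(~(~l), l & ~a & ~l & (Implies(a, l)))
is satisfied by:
  {l: False}


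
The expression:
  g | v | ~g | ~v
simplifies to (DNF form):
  True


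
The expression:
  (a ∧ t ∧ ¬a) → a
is always true.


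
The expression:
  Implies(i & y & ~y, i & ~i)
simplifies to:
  True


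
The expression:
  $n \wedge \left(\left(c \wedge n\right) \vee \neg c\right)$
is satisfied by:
  {n: True}


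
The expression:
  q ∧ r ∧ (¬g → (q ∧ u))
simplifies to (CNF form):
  q ∧ r ∧ (g ∨ u)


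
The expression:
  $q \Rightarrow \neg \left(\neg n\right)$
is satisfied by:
  {n: True, q: False}
  {q: False, n: False}
  {q: True, n: True}


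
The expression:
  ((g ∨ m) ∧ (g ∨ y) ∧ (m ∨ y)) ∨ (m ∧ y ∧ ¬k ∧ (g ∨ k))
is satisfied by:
  {m: True, g: True, y: True}
  {m: True, g: True, y: False}
  {m: True, y: True, g: False}
  {g: True, y: True, m: False}


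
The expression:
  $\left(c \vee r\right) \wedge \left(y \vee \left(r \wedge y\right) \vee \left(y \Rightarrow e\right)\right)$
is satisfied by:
  {r: True, c: True}
  {r: True, c: False}
  {c: True, r: False}


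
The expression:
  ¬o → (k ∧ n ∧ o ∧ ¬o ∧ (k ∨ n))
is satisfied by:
  {o: True}


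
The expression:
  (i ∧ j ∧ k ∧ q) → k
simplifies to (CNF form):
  True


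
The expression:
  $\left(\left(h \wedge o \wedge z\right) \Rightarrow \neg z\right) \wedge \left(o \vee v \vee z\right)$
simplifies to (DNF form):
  $\left(o \wedge \neg z\right) \vee \left(v \wedge \neg o\right) \vee \left(z \wedge \neg h\right) \vee \left(z \wedge \neg o\right)$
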